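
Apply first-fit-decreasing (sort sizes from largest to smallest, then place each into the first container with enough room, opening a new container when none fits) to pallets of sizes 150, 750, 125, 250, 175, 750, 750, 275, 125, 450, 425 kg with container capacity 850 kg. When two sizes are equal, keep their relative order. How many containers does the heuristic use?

6

Sorted descending: 750, 750, 750, 450, 425, 275, 250, 175, 150, 125, 125.
  750 → container 1 (new)  [load 750/850]
  750 → container 2 (new)  [load 750/850]
  750 → container 3 (new)  [load 750/850]
  450 → container 4 (new)  [load 450/850]
  425 → container 5 (new)  [load 425/850]
  275 → container 4  [load 725/850]
  250 → container 5  [load 675/850]
  175 → container 5  [load 850/850]
  150 → container 6 (new)  [load 150/850]
  125 → container 4  [load 850/850]
  125 → container 6  [load 275/850]
6 containers opened.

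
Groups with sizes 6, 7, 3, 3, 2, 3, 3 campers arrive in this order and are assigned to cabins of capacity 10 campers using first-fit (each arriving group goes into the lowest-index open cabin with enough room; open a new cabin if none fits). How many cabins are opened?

3

  6 → cabin 1 (new)  [load 6/10]
  7 → cabin 2 (new)  [load 7/10]
  3 → cabin 1  [load 9/10]
  3 → cabin 2  [load 10/10]
  2 → cabin 3 (new)  [load 2/10]
  3 → cabin 3  [load 5/10]
  3 → cabin 3  [load 8/10]
3 cabins opened.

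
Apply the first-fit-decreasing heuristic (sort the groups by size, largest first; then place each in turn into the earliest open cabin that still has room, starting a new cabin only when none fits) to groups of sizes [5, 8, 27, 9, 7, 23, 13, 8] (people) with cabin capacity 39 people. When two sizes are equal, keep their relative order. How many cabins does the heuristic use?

Sorted descending: 27, 23, 13, 9, 8, 8, 7, 5.
  27 → cabin 1 (new)  [load 27/39]
  23 → cabin 2 (new)  [load 23/39]
  13 → cabin 2  [load 36/39]
  9 → cabin 1  [load 36/39]
  8 → cabin 3 (new)  [load 8/39]
  8 → cabin 3  [load 16/39]
  7 → cabin 3  [load 23/39]
  5 → cabin 3  [load 28/39]
3 cabins opened.

3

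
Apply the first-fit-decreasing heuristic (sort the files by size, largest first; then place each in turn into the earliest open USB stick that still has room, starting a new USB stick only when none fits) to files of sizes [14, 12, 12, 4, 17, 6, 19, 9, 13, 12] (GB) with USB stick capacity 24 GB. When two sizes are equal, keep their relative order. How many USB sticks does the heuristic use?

6

Sorted descending: 19, 17, 14, 13, 12, 12, 12, 9, 6, 4.
  19 → USB stick 1 (new)  [load 19/24]
  17 → USB stick 2 (new)  [load 17/24]
  14 → USB stick 3 (new)  [load 14/24]
  13 → USB stick 4 (new)  [load 13/24]
  12 → USB stick 5 (new)  [load 12/24]
  12 → USB stick 5  [load 24/24]
  12 → USB stick 6 (new)  [load 12/24]
  9 → USB stick 3  [load 23/24]
  6 → USB stick 2  [load 23/24]
  4 → USB stick 1  [load 23/24]
6 USB sticks opened.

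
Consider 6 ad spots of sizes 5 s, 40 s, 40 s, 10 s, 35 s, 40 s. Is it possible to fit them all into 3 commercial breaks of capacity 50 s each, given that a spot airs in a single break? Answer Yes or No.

No

Total = 170 s; ⌈170/50⌉ = 4.
At least 4 commercial breaks are required, but only 3 are allowed.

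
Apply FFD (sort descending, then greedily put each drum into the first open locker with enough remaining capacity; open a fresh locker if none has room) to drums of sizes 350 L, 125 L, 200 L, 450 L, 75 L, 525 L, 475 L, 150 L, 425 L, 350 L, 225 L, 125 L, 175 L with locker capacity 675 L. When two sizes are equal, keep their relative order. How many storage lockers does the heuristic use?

Sorted descending: 525, 475, 450, 425, 350, 350, 225, 200, 175, 150, 125, 125, 75.
  525 → locker 1 (new)  [load 525/675]
  475 → locker 2 (new)  [load 475/675]
  450 → locker 3 (new)  [load 450/675]
  425 → locker 4 (new)  [load 425/675]
  350 → locker 5 (new)  [load 350/675]
  350 → locker 6 (new)  [load 350/675]
  225 → locker 3  [load 675/675]
  200 → locker 2  [load 675/675]
  175 → locker 4  [load 600/675]
  150 → locker 1  [load 675/675]
  125 → locker 5  [load 475/675]
  125 → locker 5  [load 600/675]
  75 → locker 4  [load 675/675]
6 storage lockers opened.

6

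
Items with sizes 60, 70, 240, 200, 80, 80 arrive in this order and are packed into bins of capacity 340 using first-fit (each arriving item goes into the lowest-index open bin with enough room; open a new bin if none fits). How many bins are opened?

3

  60 → bin 1 (new)  [load 60/340]
  70 → bin 1  [load 130/340]
  240 → bin 2 (new)  [load 240/340]
  200 → bin 1  [load 330/340]
  80 → bin 2  [load 320/340]
  80 → bin 3 (new)  [load 80/340]
3 bins opened.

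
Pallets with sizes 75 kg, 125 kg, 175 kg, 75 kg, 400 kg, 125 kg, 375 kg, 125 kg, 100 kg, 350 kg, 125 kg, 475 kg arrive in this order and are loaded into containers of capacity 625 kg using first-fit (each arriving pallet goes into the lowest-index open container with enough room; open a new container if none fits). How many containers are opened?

  75 → container 1 (new)  [load 75/625]
  125 → container 1  [load 200/625]
  175 → container 1  [load 375/625]
  75 → container 1  [load 450/625]
  400 → container 2 (new)  [load 400/625]
  125 → container 1  [load 575/625]
  375 → container 3 (new)  [load 375/625]
  125 → container 2  [load 525/625]
  100 → container 2  [load 625/625]
  350 → container 4 (new)  [load 350/625]
  125 → container 3  [load 500/625]
  475 → container 5 (new)  [load 475/625]
5 containers opened.

5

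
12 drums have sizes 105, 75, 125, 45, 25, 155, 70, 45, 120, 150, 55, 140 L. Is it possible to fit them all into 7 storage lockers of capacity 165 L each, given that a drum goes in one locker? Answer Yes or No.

No

Total = 1110 L; ⌈1110/165⌉ = 7.
The bound of 7 does not rule out 7, but exhaustive search shows no assignment into 7 storage lockers of capacity 165 L exists — the minimum is 8.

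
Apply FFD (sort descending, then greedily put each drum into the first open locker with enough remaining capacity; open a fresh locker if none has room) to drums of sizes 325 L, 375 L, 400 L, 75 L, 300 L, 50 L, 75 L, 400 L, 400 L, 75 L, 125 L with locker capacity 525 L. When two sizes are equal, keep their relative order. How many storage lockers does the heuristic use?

Sorted descending: 400, 400, 400, 375, 325, 300, 125, 75, 75, 75, 50.
  400 → locker 1 (new)  [load 400/525]
  400 → locker 2 (new)  [load 400/525]
  400 → locker 3 (new)  [load 400/525]
  375 → locker 4 (new)  [load 375/525]
  325 → locker 5 (new)  [load 325/525]
  300 → locker 6 (new)  [load 300/525]
  125 → locker 1  [load 525/525]
  75 → locker 2  [load 475/525]
  75 → locker 3  [load 475/525]
  75 → locker 4  [load 450/525]
  50 → locker 2  [load 525/525]
6 storage lockers opened.

6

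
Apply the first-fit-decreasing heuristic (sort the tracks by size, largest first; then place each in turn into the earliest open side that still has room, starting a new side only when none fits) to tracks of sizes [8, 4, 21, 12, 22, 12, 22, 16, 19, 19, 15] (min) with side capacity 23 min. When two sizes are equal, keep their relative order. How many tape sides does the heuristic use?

Sorted descending: 22, 22, 21, 19, 19, 16, 15, 12, 12, 8, 4.
  22 → side 1 (new)  [load 22/23]
  22 → side 2 (new)  [load 22/23]
  21 → side 3 (new)  [load 21/23]
  19 → side 4 (new)  [load 19/23]
  19 → side 5 (new)  [load 19/23]
  16 → side 6 (new)  [load 16/23]
  15 → side 7 (new)  [load 15/23]
  12 → side 8 (new)  [load 12/23]
  12 → side 9 (new)  [load 12/23]
  8 → side 7  [load 23/23]
  4 → side 4  [load 23/23]
9 tape sides opened.

9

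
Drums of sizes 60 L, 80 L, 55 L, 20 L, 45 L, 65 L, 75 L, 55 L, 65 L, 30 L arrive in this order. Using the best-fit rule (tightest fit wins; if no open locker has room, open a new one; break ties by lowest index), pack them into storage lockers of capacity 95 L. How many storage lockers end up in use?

  60 → locker 1 (new)  [load 60/95]
  80 → locker 2 (new)  [load 80/95]
  55 → locker 3 (new)  [load 55/95]
  20 → locker 1  [load 80/95]
  45 → locker 4 (new)  [load 45/95]
  65 → locker 5 (new)  [load 65/95]
  75 → locker 6 (new)  [load 75/95]
  55 → locker 7 (new)  [load 55/95]
  65 → locker 8 (new)  [load 65/95]
  30 → locker 5  [load 95/95]
8 storage lockers opened.

8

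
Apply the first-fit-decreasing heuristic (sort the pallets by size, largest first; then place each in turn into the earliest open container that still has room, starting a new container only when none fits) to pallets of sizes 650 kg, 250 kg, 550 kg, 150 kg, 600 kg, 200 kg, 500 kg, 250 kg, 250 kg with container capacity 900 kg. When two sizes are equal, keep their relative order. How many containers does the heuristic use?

Sorted descending: 650, 600, 550, 500, 250, 250, 250, 200, 150.
  650 → container 1 (new)  [load 650/900]
  600 → container 2 (new)  [load 600/900]
  550 → container 3 (new)  [load 550/900]
  500 → container 4 (new)  [load 500/900]
  250 → container 1  [load 900/900]
  250 → container 2  [load 850/900]
  250 → container 3  [load 800/900]
  200 → container 4  [load 700/900]
  150 → container 4  [load 850/900]
4 containers opened.

4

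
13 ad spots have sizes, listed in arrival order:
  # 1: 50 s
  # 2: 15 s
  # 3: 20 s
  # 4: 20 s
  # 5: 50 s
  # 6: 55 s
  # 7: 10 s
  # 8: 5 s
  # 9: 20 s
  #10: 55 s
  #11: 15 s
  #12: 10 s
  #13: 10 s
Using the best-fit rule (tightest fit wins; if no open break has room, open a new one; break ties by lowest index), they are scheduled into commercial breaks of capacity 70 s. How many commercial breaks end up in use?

  50 → break 1 (new)  [load 50/70]
  15 → break 1  [load 65/70]
  20 → break 2 (new)  [load 20/70]
  20 → break 2  [load 40/70]
  50 → break 3 (new)  [load 50/70]
  55 → break 4 (new)  [load 55/70]
  10 → break 4  [load 65/70]
  5 → break 1  [load 70/70]
  20 → break 3  [load 70/70]
  55 → break 5 (new)  [load 55/70]
  15 → break 5  [load 70/70]
  10 → break 2  [load 50/70]
  10 → break 2  [load 60/70]
5 commercial breaks opened.

5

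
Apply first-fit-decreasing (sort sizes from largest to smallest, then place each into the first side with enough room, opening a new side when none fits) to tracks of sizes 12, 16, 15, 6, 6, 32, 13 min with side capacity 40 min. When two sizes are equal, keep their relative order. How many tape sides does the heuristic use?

Sorted descending: 32, 16, 15, 13, 12, 6, 6.
  32 → side 1 (new)  [load 32/40]
  16 → side 2 (new)  [load 16/40]
  15 → side 2  [load 31/40]
  13 → side 3 (new)  [load 13/40]
  12 → side 3  [load 25/40]
  6 → side 1  [load 38/40]
  6 → side 2  [load 37/40]
3 tape sides opened.

3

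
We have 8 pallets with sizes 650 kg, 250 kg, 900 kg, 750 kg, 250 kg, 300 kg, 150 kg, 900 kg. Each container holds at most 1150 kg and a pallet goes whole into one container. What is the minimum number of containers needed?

4

Total = 900 + 900 + 750 + 650 + 300 + 250 + 250 + 150 = 4150 kg.
Lower bound: ⌈4150/1150⌉ = 4 containers.
A packing using 4 containers:
  container 1: 900 + 250 = 1150
  container 2: 900 + 250 = 1150
  container 3: 750 + 300 = 1050
  container 4: 650 + 150 = 800
This matches the lower bound, so 4 is optimal.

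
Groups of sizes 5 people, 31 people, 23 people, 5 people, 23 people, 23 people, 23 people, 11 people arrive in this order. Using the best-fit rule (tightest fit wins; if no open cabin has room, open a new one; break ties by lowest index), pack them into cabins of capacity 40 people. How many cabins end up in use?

5

  5 → cabin 1 (new)  [load 5/40]
  31 → cabin 1  [load 36/40]
  23 → cabin 2 (new)  [load 23/40]
  5 → cabin 2  [load 28/40]
  23 → cabin 3 (new)  [load 23/40]
  23 → cabin 4 (new)  [load 23/40]
  23 → cabin 5 (new)  [load 23/40]
  11 → cabin 2  [load 39/40]
5 cabins opened.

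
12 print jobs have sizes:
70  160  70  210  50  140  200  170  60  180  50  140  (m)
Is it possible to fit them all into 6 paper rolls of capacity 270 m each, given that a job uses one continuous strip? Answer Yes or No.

No

Total = 1500 m; ⌈1500/270⌉ = 6.
7 print jobs each exceed half the capacity and cannot share a roll, forcing at least 7 paper rolls.
At least 7 paper rolls are required, but only 6 are allowed.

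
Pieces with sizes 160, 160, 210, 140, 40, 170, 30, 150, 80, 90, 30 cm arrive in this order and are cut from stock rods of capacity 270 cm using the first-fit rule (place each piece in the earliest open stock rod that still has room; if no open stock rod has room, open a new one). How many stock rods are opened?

6

  160 → stock rod 1 (new)  [load 160/270]
  160 → stock rod 2 (new)  [load 160/270]
  210 → stock rod 3 (new)  [load 210/270]
  140 → stock rod 4 (new)  [load 140/270]
  40 → stock rod 1  [load 200/270]
  170 → stock rod 5 (new)  [load 170/270]
  30 → stock rod 1  [load 230/270]
  150 → stock rod 6 (new)  [load 150/270]
  80 → stock rod 2  [load 240/270]
  90 → stock rod 4  [load 230/270]
  30 → stock rod 1  [load 260/270]
6 stock rods opened.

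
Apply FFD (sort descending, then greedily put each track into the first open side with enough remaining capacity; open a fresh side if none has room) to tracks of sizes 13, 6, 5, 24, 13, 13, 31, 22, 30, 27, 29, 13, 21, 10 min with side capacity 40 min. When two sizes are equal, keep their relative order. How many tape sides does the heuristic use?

Sorted descending: 31, 30, 29, 27, 24, 22, 21, 13, 13, 13, 13, 10, 6, 5.
  31 → side 1 (new)  [load 31/40]
  30 → side 2 (new)  [load 30/40]
  29 → side 3 (new)  [load 29/40]
  27 → side 4 (new)  [load 27/40]
  24 → side 5 (new)  [load 24/40]
  22 → side 6 (new)  [load 22/40]
  21 → side 7 (new)  [load 21/40]
  13 → side 4  [load 40/40]
  13 → side 5  [load 37/40]
  13 → side 6  [load 35/40]
  13 → side 7  [load 34/40]
  10 → side 2  [load 40/40]
  6 → side 1  [load 37/40]
  5 → side 3  [load 34/40]
7 tape sides opened.

7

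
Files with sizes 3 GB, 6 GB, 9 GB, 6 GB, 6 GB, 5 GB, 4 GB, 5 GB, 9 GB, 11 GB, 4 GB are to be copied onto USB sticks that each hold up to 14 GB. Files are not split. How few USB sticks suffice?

5

Total = 11 + 9 + 9 + 6 + 6 + 6 + 5 + 5 + 4 + 4 + 3 = 68 GB.
Lower bound: ⌈68/14⌉ = 5 USB sticks.
A packing using 5 USB sticks:
  USB stick 1: 11 + 3 = 14
  USB stick 2: 9 + 5 = 14
  USB stick 3: 9 + 5 = 14
  USB stick 4: 6 + 6 = 12
  USB stick 5: 6 + 4 + 4 = 14
This matches the lower bound, so 5 is optimal.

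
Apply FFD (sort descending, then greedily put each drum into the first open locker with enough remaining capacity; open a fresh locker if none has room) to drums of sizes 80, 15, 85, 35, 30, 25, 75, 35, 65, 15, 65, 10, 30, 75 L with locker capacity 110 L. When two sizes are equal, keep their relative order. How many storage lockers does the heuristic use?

Sorted descending: 85, 80, 75, 75, 65, 65, 35, 35, 30, 30, 25, 15, 15, 10.
  85 → locker 1 (new)  [load 85/110]
  80 → locker 2 (new)  [load 80/110]
  75 → locker 3 (new)  [load 75/110]
  75 → locker 4 (new)  [load 75/110]
  65 → locker 5 (new)  [load 65/110]
  65 → locker 6 (new)  [load 65/110]
  35 → locker 3  [load 110/110]
  35 → locker 4  [load 110/110]
  30 → locker 2  [load 110/110]
  30 → locker 5  [load 95/110]
  25 → locker 1  [load 110/110]
  15 → locker 5  [load 110/110]
  15 → locker 6  [load 80/110]
  10 → locker 6  [load 90/110]
6 storage lockers opened.

6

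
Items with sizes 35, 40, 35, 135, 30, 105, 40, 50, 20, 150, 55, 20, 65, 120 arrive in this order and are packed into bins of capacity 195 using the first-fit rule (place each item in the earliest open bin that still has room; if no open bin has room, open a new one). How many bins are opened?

5

  35 → bin 1 (new)  [load 35/195]
  40 → bin 1  [load 75/195]
  35 → bin 1  [load 110/195]
  135 → bin 2 (new)  [load 135/195]
  30 → bin 1  [load 140/195]
  105 → bin 3 (new)  [load 105/195]
  40 → bin 1  [load 180/195]
  50 → bin 2  [load 185/195]
  20 → bin 3  [load 125/195]
  150 → bin 4 (new)  [load 150/195]
  55 → bin 3  [load 180/195]
  20 → bin 4  [load 170/195]
  65 → bin 5 (new)  [load 65/195]
  120 → bin 5  [load 185/195]
5 bins opened.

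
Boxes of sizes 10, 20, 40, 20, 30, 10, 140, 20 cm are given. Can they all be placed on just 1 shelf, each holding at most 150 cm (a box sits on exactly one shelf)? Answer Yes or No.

Total = 290 cm; ⌈290/150⌉ = 2.
At least 2 shelves are required, but only 1 is allowed.

No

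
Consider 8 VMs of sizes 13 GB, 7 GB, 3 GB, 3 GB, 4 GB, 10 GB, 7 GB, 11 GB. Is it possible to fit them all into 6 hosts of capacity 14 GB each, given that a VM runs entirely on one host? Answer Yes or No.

A valid assignment using 5 hosts:
  host 1: 13 = 13
  host 2: 11 + 3 = 14
  host 3: 10 + 4 = 14
  host 4: 7 + 7 = 14
  host 5: 3 = 3
That uses only 5 ≤ 6, so 6 hosts are enough.

Yes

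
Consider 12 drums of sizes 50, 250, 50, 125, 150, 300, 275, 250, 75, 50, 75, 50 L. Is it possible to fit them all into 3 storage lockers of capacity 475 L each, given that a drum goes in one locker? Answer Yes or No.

No

Total = 1700 L; ⌈1700/475⌉ = 4.
At least 4 storage lockers are required, but only 3 are allowed.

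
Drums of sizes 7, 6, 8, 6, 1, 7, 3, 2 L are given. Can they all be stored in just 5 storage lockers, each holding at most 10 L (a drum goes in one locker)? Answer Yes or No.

Yes

A valid assignment using 5 storage lockers:
  locker 1: 8 + 2 = 10
  locker 2: 7 + 3 = 10
  locker 3: 7 + 1 = 8
  locker 4: 6 = 6
  locker 5: 6 = 6
Every load is within 10 L, so 5 storage lockers suffice.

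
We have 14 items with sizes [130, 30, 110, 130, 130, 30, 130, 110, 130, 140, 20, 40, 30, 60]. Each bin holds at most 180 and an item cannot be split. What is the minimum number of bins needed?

Total = 140 + 130 + 130 + 130 + 130 + 130 + 110 + 110 + 60 + 40 + 30 + 30 + 30 + 20 = 1220.
Lower bound: ⌈1220/180⌉ = 7 bins.
Also, 8 items each exceed 90, and no two of those can share a bin, so at least 8 bins are needed.
A packing using 8 bins:
  bin 1: 140 + 40 = 180
  bin 2: 130 + 30 + 20 = 180
  bin 3: 130 + 30 = 160
  bin 4: 130 + 30 = 160
  bin 5: 130 = 130
  bin 6: 130 = 130
  bin 7: 110 + 60 = 170
  bin 8: 110 = 110
This matches the lower bound, so 8 is optimal.

8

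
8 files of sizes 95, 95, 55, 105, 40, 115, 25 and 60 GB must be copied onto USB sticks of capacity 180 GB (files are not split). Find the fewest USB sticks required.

Total = 115 + 105 + 95 + 95 + 60 + 55 + 40 + 25 = 590 GB.
Lower bound: ⌈590/180⌉ = 4 USB sticks.
A packing using 4 USB sticks:
  USB stick 1: 115 + 60 = 175
  USB stick 2: 105 + 55 = 160
  USB stick 3: 95 + 40 + 25 = 160
  USB stick 4: 95 = 95
This matches the lower bound, so 4 is optimal.

4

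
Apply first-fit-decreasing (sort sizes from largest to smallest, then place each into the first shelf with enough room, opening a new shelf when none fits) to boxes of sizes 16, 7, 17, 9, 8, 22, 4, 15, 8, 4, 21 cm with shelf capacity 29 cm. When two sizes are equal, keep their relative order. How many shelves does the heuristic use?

5

Sorted descending: 22, 21, 17, 16, 15, 9, 8, 8, 7, 4, 4.
  22 → shelf 1 (new)  [load 22/29]
  21 → shelf 2 (new)  [load 21/29]
  17 → shelf 3 (new)  [load 17/29]
  16 → shelf 4 (new)  [load 16/29]
  15 → shelf 5 (new)  [load 15/29]
  9 → shelf 3  [load 26/29]
  8 → shelf 2  [load 29/29]
  8 → shelf 4  [load 24/29]
  7 → shelf 1  [load 29/29]
  4 → shelf 4  [load 28/29]
  4 → shelf 5  [load 19/29]
5 shelves opened.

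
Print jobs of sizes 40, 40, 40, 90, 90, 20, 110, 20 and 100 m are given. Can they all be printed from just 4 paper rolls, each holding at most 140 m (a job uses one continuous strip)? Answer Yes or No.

Total = 550 m; ⌈550/140⌉ = 4.
The bound of 4 does not rule out 4, but exhaustive search shows no assignment into 4 paper rolls of capacity 140 m exists — the minimum is 5.

No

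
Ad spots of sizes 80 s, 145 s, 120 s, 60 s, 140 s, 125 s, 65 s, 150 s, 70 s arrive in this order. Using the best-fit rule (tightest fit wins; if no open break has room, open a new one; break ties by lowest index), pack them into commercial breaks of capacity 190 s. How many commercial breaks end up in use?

  80 → break 1 (new)  [load 80/190]
  145 → break 2 (new)  [load 145/190]
  120 → break 3 (new)  [load 120/190]
  60 → break 3  [load 180/190]
  140 → break 4 (new)  [load 140/190]
  125 → break 5 (new)  [load 125/190]
  65 → break 5  [load 190/190]
  150 → break 6 (new)  [load 150/190]
  70 → break 1  [load 150/190]
6 commercial breaks opened.

6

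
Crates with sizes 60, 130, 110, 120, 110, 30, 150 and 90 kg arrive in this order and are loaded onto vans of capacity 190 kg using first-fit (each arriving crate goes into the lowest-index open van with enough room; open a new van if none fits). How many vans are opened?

  60 → van 1 (new)  [load 60/190]
  130 → van 1  [load 190/190]
  110 → van 2 (new)  [load 110/190]
  120 → van 3 (new)  [load 120/190]
  110 → van 4 (new)  [load 110/190]
  30 → van 2  [load 140/190]
  150 → van 5 (new)  [load 150/190]
  90 → van 6 (new)  [load 90/190]
6 vans opened.

6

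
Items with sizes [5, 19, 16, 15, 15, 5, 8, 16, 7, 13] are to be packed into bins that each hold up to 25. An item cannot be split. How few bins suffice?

6

Total = 19 + 16 + 16 + 15 + 15 + 13 + 8 + 7 + 5 + 5 = 119.
Lower bound: ⌈119/25⌉ = 5 bins.
Also, 6 items each exceed 25/2, and no two of those can share a bin, so at least 6 bins are needed.
A packing using 6 bins:
  bin 1: 19 + 5 = 24
  bin 2: 16 + 8 = 24
  bin 3: 16 + 7 = 23
  bin 4: 15 + 5 = 20
  bin 5: 15 = 15
  bin 6: 13 = 13
This matches the lower bound, so 6 is optimal.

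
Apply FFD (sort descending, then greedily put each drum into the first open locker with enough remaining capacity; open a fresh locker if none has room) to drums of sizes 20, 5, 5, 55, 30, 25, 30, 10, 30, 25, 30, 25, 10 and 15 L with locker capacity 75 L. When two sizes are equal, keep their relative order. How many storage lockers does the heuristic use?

5

Sorted descending: 55, 30, 30, 30, 30, 25, 25, 25, 20, 15, 10, 10, 5, 5.
  55 → locker 1 (new)  [load 55/75]
  30 → locker 2 (new)  [load 30/75]
  30 → locker 2  [load 60/75]
  30 → locker 3 (new)  [load 30/75]
  30 → locker 3  [load 60/75]
  25 → locker 4 (new)  [load 25/75]
  25 → locker 4  [load 50/75]
  25 → locker 4  [load 75/75]
  20 → locker 1  [load 75/75]
  15 → locker 2  [load 75/75]
  10 → locker 3  [load 70/75]
  10 → locker 5 (new)  [load 10/75]
  5 → locker 3  [load 75/75]
  5 → locker 5  [load 15/75]
5 storage lockers opened.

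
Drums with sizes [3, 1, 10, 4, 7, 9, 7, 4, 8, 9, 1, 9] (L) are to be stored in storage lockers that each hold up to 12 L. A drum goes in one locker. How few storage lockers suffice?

7

Total = 10 + 9 + 9 + 9 + 8 + 7 + 7 + 4 + 4 + 3 + 1 + 1 = 72 L.
Lower bound: ⌈72/12⌉ = 6 storage lockers.
Also, 7 drums each exceed 6 L, and no two of those can share a locker, so at least 7 storage lockers are needed.
A packing using 7 storage lockers:
  locker 1: 10 + 1 + 1 = 12
  locker 2: 9 + 3 = 12
  locker 3: 9 = 9
  locker 4: 9 = 9
  locker 5: 8 + 4 = 12
  locker 6: 7 + 4 = 11
  locker 7: 7 = 7
This matches the lower bound, so 7 is optimal.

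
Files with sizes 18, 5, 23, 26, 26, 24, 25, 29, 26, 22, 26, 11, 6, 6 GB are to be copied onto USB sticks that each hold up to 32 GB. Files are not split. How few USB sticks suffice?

10

Total = 29 + 26 + 26 + 26 + 26 + 25 + 24 + 23 + 22 + 18 + 11 + 6 + 6 + 5 = 273 GB.
Lower bound: ⌈273/32⌉ = 9 USB sticks.
Also, 10 files each exceed 16 GB, and no two of those can share a USB stick, so at least 10 USB sticks are needed.
A packing using 10 USB sticks:
  USB stick 1: 29 = 29
  USB stick 2: 26 + 6 = 32
  USB stick 3: 26 + 6 = 32
  USB stick 4: 26 + 5 = 31
  USB stick 5: 26 = 26
  USB stick 6: 25 = 25
  USB stick 7: 24 = 24
  USB stick 8: 23 = 23
  USB stick 9: 22 = 22
  USB stick 10: 18 + 11 = 29
This matches the lower bound, so 10 is optimal.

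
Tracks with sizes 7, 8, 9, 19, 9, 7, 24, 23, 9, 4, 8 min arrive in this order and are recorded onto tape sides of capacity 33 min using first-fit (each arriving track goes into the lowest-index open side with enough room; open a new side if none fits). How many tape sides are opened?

  7 → side 1 (new)  [load 7/33]
  8 → side 1  [load 15/33]
  9 → side 1  [load 24/33]
  19 → side 2 (new)  [load 19/33]
  9 → side 1  [load 33/33]
  7 → side 2  [load 26/33]
  24 → side 3 (new)  [load 24/33]
  23 → side 4 (new)  [load 23/33]
  9 → side 3  [load 33/33]
  4 → side 2  [load 30/33]
  8 → side 4  [load 31/33]
4 tape sides opened.

4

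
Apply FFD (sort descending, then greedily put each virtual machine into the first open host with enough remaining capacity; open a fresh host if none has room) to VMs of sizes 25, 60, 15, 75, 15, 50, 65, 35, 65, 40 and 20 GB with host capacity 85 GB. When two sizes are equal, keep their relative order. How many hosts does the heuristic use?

Sorted descending: 75, 65, 65, 60, 50, 40, 35, 25, 20, 15, 15.
  75 → host 1 (new)  [load 75/85]
  65 → host 2 (new)  [load 65/85]
  65 → host 3 (new)  [load 65/85]
  60 → host 4 (new)  [load 60/85]
  50 → host 5 (new)  [load 50/85]
  40 → host 6 (new)  [load 40/85]
  35 → host 5  [load 85/85]
  25 → host 4  [load 85/85]
  20 → host 2  [load 85/85]
  15 → host 3  [load 80/85]
  15 → host 6  [load 55/85]
6 hosts opened.

6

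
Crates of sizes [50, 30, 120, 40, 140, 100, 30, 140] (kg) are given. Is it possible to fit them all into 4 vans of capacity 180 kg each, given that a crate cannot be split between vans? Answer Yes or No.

Yes

A valid assignment using 4 vans:
  van 1: 140 + 40 = 180
  van 2: 140 + 30 = 170
  van 3: 120 + 50 = 170
  van 4: 100 + 30 = 130
Every load is within 180 kg, so 4 vans suffice.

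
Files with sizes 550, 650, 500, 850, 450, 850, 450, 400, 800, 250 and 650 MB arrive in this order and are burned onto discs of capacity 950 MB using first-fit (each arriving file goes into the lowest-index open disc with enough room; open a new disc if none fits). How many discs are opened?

8

  550 → disc 1 (new)  [load 550/950]
  650 → disc 2 (new)  [load 650/950]
  500 → disc 3 (new)  [load 500/950]
  850 → disc 4 (new)  [load 850/950]
  450 → disc 3  [load 950/950]
  850 → disc 5 (new)  [load 850/950]
  450 → disc 6 (new)  [load 450/950]
  400 → disc 1  [load 950/950]
  800 → disc 7 (new)  [load 800/950]
  250 → disc 2  [load 900/950]
  650 → disc 8 (new)  [load 650/950]
8 discs opened.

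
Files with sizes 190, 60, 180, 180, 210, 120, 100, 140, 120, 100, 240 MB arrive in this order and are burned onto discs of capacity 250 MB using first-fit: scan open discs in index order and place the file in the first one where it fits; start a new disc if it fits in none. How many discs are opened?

  190 → disc 1 (new)  [load 190/250]
  60 → disc 1  [load 250/250]
  180 → disc 2 (new)  [load 180/250]
  180 → disc 3 (new)  [load 180/250]
  210 → disc 4 (new)  [load 210/250]
  120 → disc 5 (new)  [load 120/250]
  100 → disc 5  [load 220/250]
  140 → disc 6 (new)  [load 140/250]
  120 → disc 7 (new)  [load 120/250]
  100 → disc 6  [load 240/250]
  240 → disc 8 (new)  [load 240/250]
8 discs opened.

8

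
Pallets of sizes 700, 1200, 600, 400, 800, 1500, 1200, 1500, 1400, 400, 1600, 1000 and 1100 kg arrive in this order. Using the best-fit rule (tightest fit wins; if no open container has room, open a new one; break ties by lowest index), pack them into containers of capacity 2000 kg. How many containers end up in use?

9

  700 → container 1 (new)  [load 700/2000]
  1200 → container 1  [load 1900/2000]
  600 → container 2 (new)  [load 600/2000]
  400 → container 2  [load 1000/2000]
  800 → container 2  [load 1800/2000]
  1500 → container 3 (new)  [load 1500/2000]
  1200 → container 4 (new)  [load 1200/2000]
  1500 → container 5 (new)  [load 1500/2000]
  1400 → container 6 (new)  [load 1400/2000]
  400 → container 3  [load 1900/2000]
  1600 → container 7 (new)  [load 1600/2000]
  1000 → container 8 (new)  [load 1000/2000]
  1100 → container 9 (new)  [load 1100/2000]
9 containers opened.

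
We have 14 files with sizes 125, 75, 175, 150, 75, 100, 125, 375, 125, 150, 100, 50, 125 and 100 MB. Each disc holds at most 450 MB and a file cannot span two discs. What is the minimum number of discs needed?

Total = 375 + 175 + 150 + 150 + 125 + 125 + 125 + 125 + 100 + 100 + 100 + 75 + 75 + 50 = 1850 MB.
Lower bound: ⌈1850/450⌉ = 5 discs.
A packing using 5 discs:
  disc 1: 375 + 75 = 450
  disc 2: 175 + 150 + 125 = 450
  disc 3: 150 + 125 + 125 + 50 = 450
  disc 4: 125 + 100 + 100 + 100 = 425
  disc 5: 75 = 75
This matches the lower bound, so 5 is optimal.

5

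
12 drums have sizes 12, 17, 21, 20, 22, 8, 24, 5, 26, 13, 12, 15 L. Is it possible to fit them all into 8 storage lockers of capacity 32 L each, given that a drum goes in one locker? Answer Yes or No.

Yes

A valid assignment using 7 storage lockers:
  locker 1: 26 + 5 = 31
  locker 2: 24 + 8 = 32
  locker 3: 22 = 22
  locker 4: 21 = 21
  locker 5: 20 + 12 = 32
  locker 6: 17 + 15 = 32
  locker 7: 13 + 12 = 25
That uses only 7 ≤ 8, so 8 storage lockers are enough.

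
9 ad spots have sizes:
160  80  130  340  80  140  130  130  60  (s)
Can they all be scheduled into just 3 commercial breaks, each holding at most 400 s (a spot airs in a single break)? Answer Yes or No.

No

Total = 1250 s; ⌈1250/400⌉ = 4.
At least 4 commercial breaks are required, but only 3 are allowed.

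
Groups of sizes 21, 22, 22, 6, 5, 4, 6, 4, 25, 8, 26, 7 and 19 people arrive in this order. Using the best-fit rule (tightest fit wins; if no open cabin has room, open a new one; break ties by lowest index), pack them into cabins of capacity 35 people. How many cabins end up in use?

  21 → cabin 1 (new)  [load 21/35]
  22 → cabin 2 (new)  [load 22/35]
  22 → cabin 3 (new)  [load 22/35]
  6 → cabin 2  [load 28/35]
  5 → cabin 2  [load 33/35]
  4 → cabin 3  [load 26/35]
  6 → cabin 3  [load 32/35]
  4 → cabin 1  [load 25/35]
  25 → cabin 4 (new)  [load 25/35]
  8 → cabin 1  [load 33/35]
  26 → cabin 5 (new)  [load 26/35]
  7 → cabin 5  [load 33/35]
  19 → cabin 6 (new)  [load 19/35]
6 cabins opened.

6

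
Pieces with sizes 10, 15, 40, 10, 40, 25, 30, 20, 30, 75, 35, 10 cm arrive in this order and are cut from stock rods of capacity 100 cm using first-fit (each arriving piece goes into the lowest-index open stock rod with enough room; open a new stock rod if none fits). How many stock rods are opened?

4

  10 → stock rod 1 (new)  [load 10/100]
  15 → stock rod 1  [load 25/100]
  40 → stock rod 1  [load 65/100]
  10 → stock rod 1  [load 75/100]
  40 → stock rod 2 (new)  [load 40/100]
  25 → stock rod 1  [load 100/100]
  30 → stock rod 2  [load 70/100]
  20 → stock rod 2  [load 90/100]
  30 → stock rod 3 (new)  [load 30/100]
  75 → stock rod 4 (new)  [load 75/100]
  35 → stock rod 3  [load 65/100]
  10 → stock rod 2  [load 100/100]
4 stock rods opened.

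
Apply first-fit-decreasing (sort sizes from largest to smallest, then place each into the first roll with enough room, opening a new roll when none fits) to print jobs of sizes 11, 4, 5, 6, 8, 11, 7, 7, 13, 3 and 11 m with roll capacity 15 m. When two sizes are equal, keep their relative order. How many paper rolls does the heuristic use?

7

Sorted descending: 13, 11, 11, 11, 8, 7, 7, 6, 5, 4, 3.
  13 → roll 1 (new)  [load 13/15]
  11 → roll 2 (new)  [load 11/15]
  11 → roll 3 (new)  [load 11/15]
  11 → roll 4 (new)  [load 11/15]
  8 → roll 5 (new)  [load 8/15]
  7 → roll 5  [load 15/15]
  7 → roll 6 (new)  [load 7/15]
  6 → roll 6  [load 13/15]
  5 → roll 7 (new)  [load 5/15]
  4 → roll 2  [load 15/15]
  3 → roll 3  [load 14/15]
7 paper rolls opened.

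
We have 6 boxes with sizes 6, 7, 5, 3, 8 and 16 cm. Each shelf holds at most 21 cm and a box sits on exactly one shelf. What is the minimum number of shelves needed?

Total = 16 + 8 + 7 + 6 + 5 + 3 = 45 cm.
Lower bound: ⌈45/21⌉ = 3 shelves.
A packing using 3 shelves:
  shelf 1: 16 + 5 = 21
  shelf 2: 8 + 7 + 6 = 21
  shelf 3: 3 = 3
This matches the lower bound, so 3 is optimal.

3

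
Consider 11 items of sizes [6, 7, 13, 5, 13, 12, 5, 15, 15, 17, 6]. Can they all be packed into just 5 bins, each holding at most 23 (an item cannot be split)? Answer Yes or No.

Total = 114; ⌈114/23⌉ = 5.
6 items each exceed half the capacity and cannot share a bin, forcing at least 6 bins.
At least 6 bins are required, but only 5 are allowed.

No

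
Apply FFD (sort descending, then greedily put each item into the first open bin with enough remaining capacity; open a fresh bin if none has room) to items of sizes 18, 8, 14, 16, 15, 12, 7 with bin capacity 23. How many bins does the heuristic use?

Sorted descending: 18, 16, 15, 14, 12, 8, 7.
  18 → bin 1 (new)  [load 18/23]
  16 → bin 2 (new)  [load 16/23]
  15 → bin 3 (new)  [load 15/23]
  14 → bin 4 (new)  [load 14/23]
  12 → bin 5 (new)  [load 12/23]
  8 → bin 3  [load 23/23]
  7 → bin 2  [load 23/23]
5 bins opened.

5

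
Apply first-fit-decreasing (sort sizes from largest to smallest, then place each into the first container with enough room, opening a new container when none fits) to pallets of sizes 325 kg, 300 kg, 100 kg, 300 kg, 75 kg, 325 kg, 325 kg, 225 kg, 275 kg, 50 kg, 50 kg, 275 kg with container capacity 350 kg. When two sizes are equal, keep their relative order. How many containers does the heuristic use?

8

Sorted descending: 325, 325, 325, 300, 300, 275, 275, 225, 100, 75, 50, 50.
  325 → container 1 (new)  [load 325/350]
  325 → container 2 (new)  [load 325/350]
  325 → container 3 (new)  [load 325/350]
  300 → container 4 (new)  [load 300/350]
  300 → container 5 (new)  [load 300/350]
  275 → container 6 (new)  [load 275/350]
  275 → container 7 (new)  [load 275/350]
  225 → container 8 (new)  [load 225/350]
  100 → container 8  [load 325/350]
  75 → container 6  [load 350/350]
  50 → container 4  [load 350/350]
  50 → container 5  [load 350/350]
8 containers opened.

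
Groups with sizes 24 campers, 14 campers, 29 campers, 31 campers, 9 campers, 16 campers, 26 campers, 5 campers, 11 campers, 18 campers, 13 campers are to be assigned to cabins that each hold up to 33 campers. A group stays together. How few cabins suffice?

Total = 31 + 29 + 26 + 24 + 18 + 16 + 14 + 13 + 11 + 9 + 5 = 196 campers.
Lower bound: ⌈196/33⌉ = 6 cabins.
A packing using 7 cabins:
  cabin 1: 31 = 31
  cabin 2: 29 = 29
  cabin 3: 26 + 5 = 31
  cabin 4: 24 + 9 = 33
  cabin 5: 18 + 14 = 32
  cabin 6: 16 + 13 = 29
  cabin 7: 11 = 11
No arrangement into 6 cabins stays within capacity, so 7 is optimal.

7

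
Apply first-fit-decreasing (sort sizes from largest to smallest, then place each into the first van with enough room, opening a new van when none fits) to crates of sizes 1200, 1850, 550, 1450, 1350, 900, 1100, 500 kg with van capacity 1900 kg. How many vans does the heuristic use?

6

Sorted descending: 1850, 1450, 1350, 1200, 1100, 900, 550, 500.
  1850 → van 1 (new)  [load 1850/1900]
  1450 → van 2 (new)  [load 1450/1900]
  1350 → van 3 (new)  [load 1350/1900]
  1200 → van 4 (new)  [load 1200/1900]
  1100 → van 5 (new)  [load 1100/1900]
  900 → van 6 (new)  [load 900/1900]
  550 → van 3  [load 1900/1900]
  500 → van 4  [load 1700/1900]
6 vans opened.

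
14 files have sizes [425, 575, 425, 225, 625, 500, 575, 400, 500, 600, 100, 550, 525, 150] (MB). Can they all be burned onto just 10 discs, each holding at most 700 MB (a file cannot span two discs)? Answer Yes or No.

Total = 6175 MB; ⌈6175/700⌉ = 9.
11 files each exceed half the capacity and cannot share a disc, forcing at least 11 discs.
At least 11 discs are required, but only 10 are allowed.

No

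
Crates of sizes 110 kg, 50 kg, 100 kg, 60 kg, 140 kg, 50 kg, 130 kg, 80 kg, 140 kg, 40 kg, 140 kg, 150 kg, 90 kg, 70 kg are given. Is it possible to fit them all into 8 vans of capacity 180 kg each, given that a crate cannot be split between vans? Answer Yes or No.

No

Total = 1350 kg; ⌈1350/180⌉ = 8.
The bound of 8 does not rule out 8, but exhaustive search shows no assignment into 8 vans of capacity 180 kg exists — the minimum is 9.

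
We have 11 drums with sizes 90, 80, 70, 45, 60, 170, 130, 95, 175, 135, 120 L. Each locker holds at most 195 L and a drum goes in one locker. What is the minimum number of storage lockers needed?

Total = 175 + 170 + 135 + 130 + 120 + 95 + 90 + 80 + 70 + 60 + 45 = 1170 L.
Lower bound: ⌈1170/195⌉ = 6 storage lockers.
A packing using 7 storage lockers:
  locker 1: 175 = 175
  locker 2: 170 = 170
  locker 3: 135 + 60 = 195
  locker 4: 130 + 45 = 175
  locker 5: 120 + 70 = 190
  locker 6: 95 + 90 = 185
  locker 7: 80 = 80
No arrangement into 6 storage lockers stays within capacity, so 7 is optimal.

7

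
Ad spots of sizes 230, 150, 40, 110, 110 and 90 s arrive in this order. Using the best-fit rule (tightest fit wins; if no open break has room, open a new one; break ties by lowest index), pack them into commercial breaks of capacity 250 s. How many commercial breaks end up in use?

4

  230 → break 1 (new)  [load 230/250]
  150 → break 2 (new)  [load 150/250]
  40 → break 2  [load 190/250]
  110 → break 3 (new)  [load 110/250]
  110 → break 3  [load 220/250]
  90 → break 4 (new)  [load 90/250]
4 commercial breaks opened.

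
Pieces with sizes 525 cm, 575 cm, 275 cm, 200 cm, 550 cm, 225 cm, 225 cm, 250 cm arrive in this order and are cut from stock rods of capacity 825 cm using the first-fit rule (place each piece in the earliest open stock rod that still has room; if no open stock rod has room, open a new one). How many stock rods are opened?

  525 → stock rod 1 (new)  [load 525/825]
  575 → stock rod 2 (new)  [load 575/825]
  275 → stock rod 1  [load 800/825]
  200 → stock rod 2  [load 775/825]
  550 → stock rod 3 (new)  [load 550/825]
  225 → stock rod 3  [load 775/825]
  225 → stock rod 4 (new)  [load 225/825]
  250 → stock rod 4  [load 475/825]
4 stock rods opened.

4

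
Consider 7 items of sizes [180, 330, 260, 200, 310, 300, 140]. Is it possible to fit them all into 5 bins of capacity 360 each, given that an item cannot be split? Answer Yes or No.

No

Total = 1720; ⌈1720/360⌉ = 5.
The bound of 5 does not rule out 5, but exhaustive search shows no assignment into 5 bins of capacity 360 exists — the minimum is 6.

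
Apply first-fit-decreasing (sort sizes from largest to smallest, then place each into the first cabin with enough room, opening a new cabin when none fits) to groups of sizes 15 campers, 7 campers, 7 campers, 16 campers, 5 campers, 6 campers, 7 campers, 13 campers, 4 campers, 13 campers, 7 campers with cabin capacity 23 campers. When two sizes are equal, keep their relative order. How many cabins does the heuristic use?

Sorted descending: 16, 15, 13, 13, 7, 7, 7, 7, 6, 5, 4.
  16 → cabin 1 (new)  [load 16/23]
  15 → cabin 2 (new)  [load 15/23]
  13 → cabin 3 (new)  [load 13/23]
  13 → cabin 4 (new)  [load 13/23]
  7 → cabin 1  [load 23/23]
  7 → cabin 2  [load 22/23]
  7 → cabin 3  [load 20/23]
  7 → cabin 4  [load 20/23]
  6 → cabin 5 (new)  [load 6/23]
  5 → cabin 5  [load 11/23]
  4 → cabin 5  [load 15/23]
5 cabins opened.

5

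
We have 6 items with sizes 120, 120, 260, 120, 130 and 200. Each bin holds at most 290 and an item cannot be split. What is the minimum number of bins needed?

Total = 260 + 200 + 130 + 120 + 120 + 120 = 950.
Lower bound: ⌈950/290⌉ = 4 bins.
A packing using 4 bins:
  bin 1: 260 = 260
  bin 2: 200 = 200
  bin 3: 130 + 120 = 250
  bin 4: 120 + 120 = 240
This matches the lower bound, so 4 is optimal.

4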